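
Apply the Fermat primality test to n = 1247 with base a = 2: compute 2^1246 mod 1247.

173

2^1 ≡ 2 (mod 1247)
2^2 ≡ 2^2 = 4 ≡ 4 (mod 1247)
2^4 ≡ 4^2 = 16 ≡ 16 (mod 1247)
2^8 ≡ 16^2 = 256 ≡ 256 (mod 1247)
2^16 ≡ 256^2 = 65536 ≡ 692 (mod 1247)
2^32 ≡ 692^2 = 478864 ≡ 16 (mod 1247)
2^64 ≡ 16^2 = 256 ≡ 256 (mod 1247)
2^128 ≡ 256^2 = 65536 ≡ 692 (mod 1247)
2^256 ≡ 692^2 = 478864 ≡ 16 (mod 1247)
2^512 ≡ 16^2 = 256 ≡ 256 (mod 1247)
2^1024 ≡ 256^2 = 65536 ≡ 692 (mod 1247)
1246 = 1024 + 128 + 64 + 16 + 8 + 4 + 2 in binary powers of 2.
So 2^1246 ≡ 692 · 692 · 256 · 692 · 256 · 16 · 4 ≡ 173 (mod 1247).
Since 173 ≠ 1, base 2 is a Fermat witness: 1247 is composite.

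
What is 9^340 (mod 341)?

9^1 ≡ 9 (mod 341)
9^2 ≡ 9^2 = 81 ≡ 81 (mod 341)
9^4 ≡ 81^2 = 6561 ≡ 82 (mod 341)
9^8 ≡ 82^2 = 6724 ≡ 245 (mod 341)
9^16 ≡ 245^2 = 60025 ≡ 9 (mod 341)
9^32 ≡ 9^2 = 81 ≡ 81 (mod 341)
9^64 ≡ 81^2 = 6561 ≡ 82 (mod 341)
9^128 ≡ 82^2 = 6724 ≡ 245 (mod 341)
9^256 ≡ 245^2 = 60025 ≡ 9 (mod 341)
340 = 256 + 64 + 16 + 4 in binary powers of 2.
So 9^340 ≡ 9 · 82 · 9 · 82 ≡ 67 (mod 341).
Since 67 ≠ 1, base 9 is a Fermat witness: 341 is composite.

67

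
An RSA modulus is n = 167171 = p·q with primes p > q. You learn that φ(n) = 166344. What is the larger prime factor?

479

φ(n) = (p−1)(q−1) = n − (p+q) + 1, so p + q = 167171 − 166344 + 1 = 828.
p and q are the roots of t² − 828t + 167171 = 0.
Discriminant: 828² − 4·167171 = 685584 − 668684 = 16900; √16900 = 130.
q = (828 − 130)/2 = 349, p = (828 + 130)/2 = 479.
Check: 349 · 479 = 167171.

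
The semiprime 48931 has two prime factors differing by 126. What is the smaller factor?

167

Since p = q + 126, we have 48931 = q(q + 126), so q² + 126q − 48931 = 0.
Discriminant: 126² + 4·48931 = 15876 + 195724 = 211600; √211600 = 460.
q = (−126 + 460)/2 = 167, and p = q + 126 = 293.
Check: 167 · 293 = 48931.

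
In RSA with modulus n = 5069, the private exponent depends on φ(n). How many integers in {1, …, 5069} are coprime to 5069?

4896

Factor: 5069 = 37 · 137.
φ(5069) = (37−1) · (137−1) = 36 · 136 = 4896.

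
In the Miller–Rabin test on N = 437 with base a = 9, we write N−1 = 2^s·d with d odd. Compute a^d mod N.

437 − 1 = 436 = 2^2 · 109, so d = 109.
9^1 ≡ 9 (mod 437)
9^2 ≡ 9^2 = 81 ≡ 81 (mod 437)
9^4 ≡ 81^2 = 6561 ≡ 6 (mod 437)
9^8 ≡ 6^2 = 36 ≡ 36 (mod 437)
9^16 ≡ 36^2 = 1296 ≡ 422 (mod 437)
9^32 ≡ 422^2 = 178084 ≡ 225 (mod 437)
9^64 ≡ 225^2 = 50625 ≡ 370 (mod 437)
109 = 64 + 32 + 8 + 4 + 1 in binary powers of 2.
So 9^109 ≡ 370 · 225 · 36 · 6 · 9 ≡ 294 (mod 437).
Squaring chain: 294 → 347; never reaches −1, so base 9 is a Miller–Rabin witness that 437 is composite.

294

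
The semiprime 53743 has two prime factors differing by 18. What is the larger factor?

Since p = q + 18, we have 53743 = q(q + 18), so q² + 18q − 53743 = 0.
Discriminant: 18² + 4·53743 = 324 + 214972 = 215296; √215296 = 464.
q = (−18 + 464)/2 = 223, and p = q + 18 = 241.
Check: 223 · 241 = 53743.

241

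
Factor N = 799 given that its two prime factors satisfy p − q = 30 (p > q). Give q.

Since p = q + 30, we have 799 = q(q + 30), so q² + 30q − 799 = 0.
Discriminant: 30² + 4·799 = 900 + 3196 = 4096; √4096 = 64.
q = (−30 + 64)/2 = 17, and p = q + 30 = 47.
Check: 17 · 47 = 799.

17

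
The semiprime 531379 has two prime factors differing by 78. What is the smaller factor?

Since p = q + 78, we have 531379 = q(q + 78), so q² + 78q − 531379 = 0.
Discriminant: 78² + 4·531379 = 6084 + 2125516 = 2131600; √2131600 = 1460.
q = (−78 + 1460)/2 = 691, and p = q + 78 = 769.
Check: 691 · 769 = 531379.

691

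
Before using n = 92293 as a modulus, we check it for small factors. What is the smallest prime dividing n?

17

92293 is odd.
Digit sum 25, not divisible by 3.
Ends in 3: not divisible by 5.
7: 92293 = 7·13184 + 5
11: 92293 = 11·8390 + 3
13: 92293 = 13·7099 + 6
17: 92293 = 17·5429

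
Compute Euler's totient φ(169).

156

Factor: 169 = 13^2.
φ(169) = 13^1·(13−1) = 156.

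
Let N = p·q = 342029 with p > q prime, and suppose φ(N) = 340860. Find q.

φ(n) = (p−1)(q−1) = n − (p+q) + 1, so p + q = 342029 − 340860 + 1 = 1170.
p and q are the roots of t² − 1170t + 342029 = 0.
Discriminant: 1170² − 4·342029 = 1368900 − 1368116 = 784; √784 = 28.
q = (1170 − 28)/2 = 571, p = (1170 + 28)/2 = 599.
Check: 571 · 599 = 342029.

571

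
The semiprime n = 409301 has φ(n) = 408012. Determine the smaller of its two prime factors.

563

φ(n) = (p−1)(q−1) = n − (p+q) + 1, so p + q = 409301 − 408012 + 1 = 1290.
p and q are the roots of t² − 1290t + 409301 = 0.
Discriminant: 1290² − 4·409301 = 1664100 − 1637204 = 26896; √26896 = 164.
q = (1290 − 164)/2 = 563, p = (1290 + 164)/2 = 727.
Check: 563 · 727 = 409301.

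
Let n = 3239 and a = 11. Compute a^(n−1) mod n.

3013

11^1 ≡ 11 (mod 3239)
11^2 ≡ 11^2 = 121 ≡ 121 (mod 3239)
11^4 ≡ 121^2 = 14641 ≡ 1685 (mod 3239)
11^8 ≡ 1685^2 = 2839225 ≡ 1861 (mod 3239)
11^16 ≡ 1861^2 = 3463321 ≡ 830 (mod 3239)
11^32 ≡ 830^2 = 688900 ≡ 2232 (mod 3239)
11^64 ≡ 2232^2 = 4981824 ≡ 242 (mod 3239)
11^128 ≡ 242^2 = 58564 ≡ 262 (mod 3239)
11^256 ≡ 262^2 = 68644 ≡ 625 (mod 3239)
11^512 ≡ 625^2 = 390625 ≡ 1945 (mod 3239)
11^1024 ≡ 1945^2 = 3783025 ≡ 3112 (mod 3239)
11^2048 ≡ 3112^2 = 9684544 ≡ 3173 (mod 3239)
3238 = 2048 + 1024 + 128 + 32 + 4 + 2 in binary powers of 2.
So 11^3238 ≡ 3173 · 3112 · 262 · 2232 · 1685 · 121 ≡ 3013 (mod 3239).
Since 3013 ≠ 1, base 11 is a Fermat witness: 3239 is composite.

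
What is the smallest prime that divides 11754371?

47

11754371 is odd.
Digit sum 29, not divisible by 3.
Ends in 1: not divisible by 5.
7: 11754371 = 7·1679195 + 6
11: 11754371 = 11·1068579 + 2
13: 11754371 = 13·904182 + 5
17: 11754371 = 17·691433 + 10
19: 11754371 = 19·618651 + 2
23: 11754371 = 23·511059 + 14
29: 11754371 = 29·405323 + 4
31: 11754371 = 31·379173 + 8
37: 11754371 = 37·317685 + 26
41: 11754371 = 41·286691 + 40
43: 11754371 = 43·273357 + 20
47: 11754371 = 47·250093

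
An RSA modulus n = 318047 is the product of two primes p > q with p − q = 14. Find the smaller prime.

Since p = q + 14, we have 318047 = q(q + 14), so q² + 14q − 318047 = 0.
Discriminant: 14² + 4·318047 = 196 + 1272188 = 1272384; √1272384 = 1128.
q = (−14 + 1128)/2 = 557, and p = q + 14 = 571.
Check: 557 · 571 = 318047.

557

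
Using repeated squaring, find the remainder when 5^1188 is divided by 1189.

674

5^1 ≡ 5 (mod 1189)
5^2 ≡ 5^2 = 25 ≡ 25 (mod 1189)
5^4 ≡ 25^2 = 625 ≡ 625 (mod 1189)
5^8 ≡ 625^2 = 390625 ≡ 633 (mod 1189)
5^16 ≡ 633^2 = 400689 ≡ 1185 (mod 1189)
5^32 ≡ 1185^2 = 1404225 ≡ 16 (mod 1189)
5^64 ≡ 16^2 = 256 ≡ 256 (mod 1189)
5^128 ≡ 256^2 = 65536 ≡ 141 (mod 1189)
5^256 ≡ 141^2 = 19881 ≡ 857 (mod 1189)
5^512 ≡ 857^2 = 734449 ≡ 836 (mod 1189)
5^1024 ≡ 836^2 = 698896 ≡ 953 (mod 1189)
1188 = 1024 + 128 + 32 + 4 in binary powers of 2.
So 5^1188 ≡ 953 · 141 · 16 · 625 ≡ 674 (mod 1189).
Since 674 ≠ 1, base 5 is a Fermat witness: 1189 is composite.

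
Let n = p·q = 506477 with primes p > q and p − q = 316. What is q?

Since p = q + 316, we have 506477 = q(q + 316), so q² + 316q − 506477 = 0.
Discriminant: 316² + 4·506477 = 99856 + 2025908 = 2125764; √2125764 = 1458.
q = (−316 + 1458)/2 = 571, and p = q + 316 = 887.
Check: 571 · 887 = 506477.

571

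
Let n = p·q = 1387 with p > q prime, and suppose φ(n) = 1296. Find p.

73

φ(n) = (p−1)(q−1) = n − (p+q) + 1, so p + q = 1387 − 1296 + 1 = 92.
p and q are the roots of t² − 92t + 1387 = 0.
Discriminant: 92² − 4·1387 = 8464 − 5548 = 2916; √2916 = 54.
q = (92 − 54)/2 = 19, p = (92 + 54)/2 = 73.
Check: 19 · 73 = 1387.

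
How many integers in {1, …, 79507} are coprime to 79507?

Factor: 79507 = 43^3.
φ(79507) = 43^2·(43−1) = 77658.

77658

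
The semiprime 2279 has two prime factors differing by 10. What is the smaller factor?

Since p = q + 10, we have 2279 = q(q + 10), so q² + 10q − 2279 = 0.
Discriminant: 10² + 4·2279 = 100 + 9116 = 9216; √9216 = 96.
q = (−10 + 96)/2 = 43, and p = q + 10 = 53.
Check: 43 · 53 = 2279.

43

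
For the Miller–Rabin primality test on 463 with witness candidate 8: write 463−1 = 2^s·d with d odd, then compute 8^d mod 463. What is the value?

463 − 1 = 462 = 2^1 · 231, so d = 231.
8^1 ≡ 8 (mod 463)
8^2 ≡ 8^2 = 64 ≡ 64 (mod 463)
8^4 ≡ 64^2 = 4096 ≡ 392 (mod 463)
8^8 ≡ 392^2 = 153664 ≡ 411 (mod 463)
8^16 ≡ 411^2 = 168921 ≡ 389 (mod 463)
8^32 ≡ 389^2 = 151321 ≡ 383 (mod 463)
8^64 ≡ 383^2 = 146689 ≡ 381 (mod 463)
8^128 ≡ 381^2 = 145161 ≡ 242 (mod 463)
231 = 128 + 64 + 32 + 4 + 2 + 1 in binary powers of 2.
So 8^231 ≡ 242 · 381 · 383 · 392 · 64 · 8 ≡ 1 (mod 463).
Since 8^d ≡ 1 (mod 463), base 8 does not prove 463 composite.

1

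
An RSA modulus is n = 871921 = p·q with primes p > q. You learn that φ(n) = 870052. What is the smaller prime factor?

φ(n) = (p−1)(q−1) = n − (p+q) + 1, so p + q = 871921 − 870052 + 1 = 1870.
p and q are the roots of t² − 1870t + 871921 = 0.
Discriminant: 1870² − 4·871921 = 3496900 − 3487684 = 9216; √9216 = 96.
q = (1870 − 96)/2 = 887, p = (1870 + 96)/2 = 983.
Check: 887 · 983 = 871921.

887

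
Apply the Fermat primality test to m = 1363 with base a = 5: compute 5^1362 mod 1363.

306

5^1 ≡ 5 (mod 1363)
5^2 ≡ 5^2 = 25 ≡ 25 (mod 1363)
5^4 ≡ 25^2 = 625 ≡ 625 (mod 1363)
5^8 ≡ 625^2 = 390625 ≡ 807 (mod 1363)
5^16 ≡ 807^2 = 651249 ≡ 1098 (mod 1363)
5^32 ≡ 1098^2 = 1205604 ≡ 712 (mod 1363)
5^64 ≡ 712^2 = 506944 ≡ 1271 (mod 1363)
5^128 ≡ 1271^2 = 1615441 ≡ 286 (mod 1363)
5^256 ≡ 286^2 = 81796 ≡ 16 (mod 1363)
5^512 ≡ 16^2 = 256 ≡ 256 (mod 1363)
5^1024 ≡ 256^2 = 65536 ≡ 112 (mod 1363)
1362 = 1024 + 256 + 64 + 16 + 2 in binary powers of 2.
So 5^1362 ≡ 112 · 16 · 1271 · 1098 · 25 ≡ 306 (mod 1363).
Since 306 ≠ 1, base 5 is a Fermat witness: 1363 is composite.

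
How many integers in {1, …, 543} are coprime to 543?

360

Factor: 543 = 3 · 181.
φ(543) = (3−1) · (181−1) = 2 · 180 = 360.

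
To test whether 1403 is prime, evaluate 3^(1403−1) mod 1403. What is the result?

3^1 ≡ 3 (mod 1403)
3^2 ≡ 3^2 = 9 ≡ 9 (mod 1403)
3^4 ≡ 9^2 = 81 ≡ 81 (mod 1403)
3^8 ≡ 81^2 = 6561 ≡ 949 (mod 1403)
3^16 ≡ 949^2 = 900601 ≡ 1278 (mod 1403)
3^32 ≡ 1278^2 = 1633284 ≡ 192 (mod 1403)
3^64 ≡ 192^2 = 36864 ≡ 386 (mod 1403)
3^128 ≡ 386^2 = 148996 ≡ 278 (mod 1403)
3^256 ≡ 278^2 = 77284 ≡ 119 (mod 1403)
3^512 ≡ 119^2 = 14161 ≡ 131 (mod 1403)
3^1024 ≡ 131^2 = 17161 ≡ 325 (mod 1403)
1402 = 1024 + 256 + 64 + 32 + 16 + 8 + 2 in binary powers of 2.
So 3^1402 ≡ 325 · 119 · 386 · 192 · 1278 · 949 · 9 ≡ 680 (mod 1403).
Since 680 ≠ 1, base 3 is a Fermat witness: 1403 is composite.

680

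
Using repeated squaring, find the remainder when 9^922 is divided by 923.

9^1 ≡ 9 (mod 923)
9^2 ≡ 9^2 = 81 ≡ 81 (mod 923)
9^4 ≡ 81^2 = 6561 ≡ 100 (mod 923)
9^8 ≡ 100^2 = 10000 ≡ 770 (mod 923)
9^16 ≡ 770^2 = 592900 ≡ 334 (mod 923)
9^32 ≡ 334^2 = 111556 ≡ 796 (mod 923)
9^64 ≡ 796^2 = 633616 ≡ 438 (mod 923)
9^128 ≡ 438^2 = 191844 ≡ 783 (mod 923)
9^256 ≡ 783^2 = 613089 ≡ 217 (mod 923)
9^512 ≡ 217^2 = 47089 ≡ 16 (mod 923)
922 = 512 + 256 + 128 + 16 + 8 + 2 in binary powers of 2.
So 9^922 ≡ 16 · 217 · 783 · 334 · 770 · 81 ≡ 178 (mod 923).
Since 178 ≠ 1, base 9 is a Fermat witness: 923 is composite.

178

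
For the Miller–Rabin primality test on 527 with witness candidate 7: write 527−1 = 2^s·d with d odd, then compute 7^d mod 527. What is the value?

165

527 − 1 = 526 = 2^1 · 263, so d = 263.
7^1 ≡ 7 (mod 527)
7^2 ≡ 7^2 = 49 ≡ 49 (mod 527)
7^4 ≡ 49^2 = 2401 ≡ 293 (mod 527)
7^8 ≡ 293^2 = 85849 ≡ 475 (mod 527)
7^16 ≡ 475^2 = 225625 ≡ 69 (mod 527)
7^32 ≡ 69^2 = 4761 ≡ 18 (mod 527)
7^64 ≡ 18^2 = 324 ≡ 324 (mod 527)
7^128 ≡ 324^2 = 104976 ≡ 103 (mod 527)
7^256 ≡ 103^2 = 10609 ≡ 69 (mod 527)
263 = 256 + 4 + 2 + 1 in binary powers of 2.
So 7^263 ≡ 69 · 293 · 49 · 7 ≡ 165 (mod 527).
Squaring chain: 165; never reaches −1, so base 7 is a Miller–Rabin witness that 527 is composite.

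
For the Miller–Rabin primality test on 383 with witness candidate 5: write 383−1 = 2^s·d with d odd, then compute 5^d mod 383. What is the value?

382

383 − 1 = 382 = 2^1 · 191, so d = 191.
5^1 ≡ 5 (mod 383)
5^2 ≡ 5^2 = 25 ≡ 25 (mod 383)
5^4 ≡ 25^2 = 625 ≡ 242 (mod 383)
5^8 ≡ 242^2 = 58564 ≡ 348 (mod 383)
5^16 ≡ 348^2 = 121104 ≡ 76 (mod 383)
5^32 ≡ 76^2 = 5776 ≡ 31 (mod 383)
5^64 ≡ 31^2 = 961 ≡ 195 (mod 383)
5^128 ≡ 195^2 = 38025 ≡ 108 (mod 383)
191 = 128 + 32 + 16 + 8 + 4 + 2 + 1 in binary powers of 2.
So 5^191 ≡ 108 · 31 · 76 · 348 · 242 · 25 · 5 ≡ 382 (mod 383).
Since 5^d ≡ 382 (mod 383), base 5 does not prove 383 composite.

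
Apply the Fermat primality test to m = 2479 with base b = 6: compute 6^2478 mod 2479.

2293

6^1 ≡ 6 (mod 2479)
6^2 ≡ 6^2 = 36 ≡ 36 (mod 2479)
6^4 ≡ 36^2 = 1296 ≡ 1296 (mod 2479)
6^8 ≡ 1296^2 = 1679616 ≡ 1333 (mod 2479)
6^16 ≡ 1333^2 = 1776889 ≡ 1925 (mod 2479)
6^32 ≡ 1925^2 = 3705625 ≡ 1999 (mod 2479)
6^64 ≡ 1999^2 = 3996001 ≡ 2332 (mod 2479)
6^128 ≡ 2332^2 = 5438224 ≡ 1777 (mod 2479)
6^256 ≡ 1777^2 = 3157729 ≡ 1962 (mod 2479)
6^512 ≡ 1962^2 = 3849444 ≡ 2036 (mod 2479)
6^1024 ≡ 2036^2 = 4145296 ≡ 408 (mod 2479)
6^2048 ≡ 408^2 = 166464 ≡ 371 (mod 2479)
2478 = 2048 + 256 + 128 + 32 + 8 + 4 + 2 in binary powers of 2.
So 6^2478 ≡ 371 · 1962 · 1777 · 1999 · 1333 · 1296 · 36 ≡ 2293 (mod 2479).
Since 2293 ≠ 1, base 6 is a Fermat witness: 2479 is composite.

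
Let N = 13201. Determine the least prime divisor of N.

13201 is odd.
Digit sum 7, not divisible by 3.
Ends in 1: not divisible by 5.
7: 13201 = 7·1885 + 6
11: 13201 = 11·1200 + 1
13: 13201 = 13·1015 + 6
17: 13201 = 17·776 + 9
19: 13201 = 19·694 + 15
23: 13201 = 23·573 + 22
29: 13201 = 29·455 + 6
31: 13201 = 31·425 + 26
37: 13201 = 37·356 + 29
41: 13201 = 41·321 + 40
43: 13201 = 43·307

43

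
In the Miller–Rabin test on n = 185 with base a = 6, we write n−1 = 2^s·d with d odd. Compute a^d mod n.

31

185 − 1 = 184 = 2^3 · 23, so d = 23.
6^1 ≡ 6 (mod 185)
6^2 ≡ 6^2 = 36 ≡ 36 (mod 185)
6^4 ≡ 36^2 = 1296 ≡ 1 (mod 185)
6^8 ≡ 1^2 = 1 ≡ 1 (mod 185)
6^16 ≡ 1^2 = 1 ≡ 1 (mod 185)
23 = 16 + 4 + 2 + 1 in binary powers of 2.
So 6^23 ≡ 1 · 1 · 36 · 6 ≡ 31 (mod 185).
Squaring chain: 31 → 36 → 1; never reaches −1, so base 6 is a Miller–Rabin witness that 185 is composite.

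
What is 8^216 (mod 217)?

8^1 ≡ 8 (mod 217)
8^2 ≡ 8^2 = 64 ≡ 64 (mod 217)
8^4 ≡ 64^2 = 4096 ≡ 190 (mod 217)
8^8 ≡ 190^2 = 36100 ≡ 78 (mod 217)
8^16 ≡ 78^2 = 6084 ≡ 8 (mod 217)
8^32 ≡ 8^2 = 64 ≡ 64 (mod 217)
8^64 ≡ 64^2 = 4096 ≡ 190 (mod 217)
8^128 ≡ 190^2 = 36100 ≡ 78 (mod 217)
216 = 128 + 64 + 16 + 8 in binary powers of 2.
So 8^216 ≡ 78 · 190 · 8 · 78 ≡ 8 (mod 217).
Since 8 ≠ 1, base 8 is a Fermat witness: 217 is composite.

8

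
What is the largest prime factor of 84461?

89

84461 = 13 · 6497
6497 = 73 · 89
89 is prime.
So 84461 = 13 · 73 · 89; the largest prime factor is 89.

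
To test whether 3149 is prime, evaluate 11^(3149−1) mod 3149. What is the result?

1529

11^1 ≡ 11 (mod 3149)
11^2 ≡ 11^2 = 121 ≡ 121 (mod 3149)
11^4 ≡ 121^2 = 14641 ≡ 2045 (mod 3149)
11^8 ≡ 2045^2 = 4182025 ≡ 153 (mod 3149)
11^16 ≡ 153^2 = 23409 ≡ 1366 (mod 3149)
11^32 ≡ 1366^2 = 1865956 ≡ 1748 (mod 3149)
11^64 ≡ 1748^2 = 3055504 ≡ 974 (mod 3149)
11^128 ≡ 974^2 = 948676 ≡ 827 (mod 3149)
11^256 ≡ 827^2 = 683929 ≡ 596 (mod 3149)
11^512 ≡ 596^2 = 355216 ≡ 2528 (mod 3149)
11^1024 ≡ 2528^2 = 6390784 ≡ 1463 (mod 3149)
11^2048 ≡ 1463^2 = 2140369 ≡ 2198 (mod 3149)
3148 = 2048 + 1024 + 64 + 8 + 4 in binary powers of 2.
So 11^3148 ≡ 2198 · 1463 · 974 · 153 · 2045 ≡ 1529 (mod 3149).
Since 1529 ≠ 1, base 11 is a Fermat witness: 3149 is composite.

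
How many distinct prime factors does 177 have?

177 = 3 · 59
177 = 3 · 59, which has 2 distinct prime factors.

2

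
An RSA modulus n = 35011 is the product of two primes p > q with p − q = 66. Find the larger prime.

Since p = q + 66, we have 35011 = q(q + 66), so q² + 66q − 35011 = 0.
Discriminant: 66² + 4·35011 = 4356 + 140044 = 144400; √144400 = 380.
q = (−66 + 380)/2 = 157, and p = q + 66 = 223.
Check: 157 · 223 = 35011.

223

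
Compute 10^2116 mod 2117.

364

10^1 ≡ 10 (mod 2117)
10^2 ≡ 10^2 = 100 ≡ 100 (mod 2117)
10^4 ≡ 100^2 = 10000 ≡ 1532 (mod 2117)
10^8 ≡ 1532^2 = 2347024 ≡ 1388 (mod 2117)
10^16 ≡ 1388^2 = 1926544 ≡ 74 (mod 2117)
10^32 ≡ 74^2 = 5476 ≡ 1242 (mod 2117)
10^64 ≡ 1242^2 = 1542564 ≡ 1388 (mod 2117)
10^128 ≡ 1388^2 = 1926544 ≡ 74 (mod 2117)
10^256 ≡ 74^2 = 5476 ≡ 1242 (mod 2117)
10^512 ≡ 1242^2 = 1542564 ≡ 1388 (mod 2117)
10^1024 ≡ 1388^2 = 1926544 ≡ 74 (mod 2117)
10^2048 ≡ 74^2 = 5476 ≡ 1242 (mod 2117)
2116 = 2048 + 64 + 4 in binary powers of 2.
So 10^2116 ≡ 1242 · 1388 · 1532 ≡ 364 (mod 2117).
Since 364 ≠ 1, base 10 is a Fermat witness: 2117 is composite.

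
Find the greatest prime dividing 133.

133 = 7 · 19
19 is prime.
So 133 = 7 · 19; the largest prime factor is 19.

19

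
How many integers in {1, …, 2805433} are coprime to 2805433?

2744976

Factor: 2805433 = 107 · 157 · 167.
φ(2805433) = (107−1) · (157−1) · (167−1) = 106 · 156 · 166 = 2744976.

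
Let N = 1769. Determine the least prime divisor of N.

1769 is odd.
Digit sum 23, not divisible by 3.
Ends in 9: not divisible by 5.
7: 1769 = 7·252 + 5
11: 1769 = 11·160 + 9
13: 1769 = 13·136 + 1
17: 1769 = 17·104 + 1
19: 1769 = 19·93 + 2
23: 1769 = 23·76 + 21
29: 1769 = 29·61

29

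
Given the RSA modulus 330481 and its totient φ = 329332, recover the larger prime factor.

587

φ(n) = (p−1)(q−1) = n − (p+q) + 1, so p + q = 330481 − 329332 + 1 = 1150.
p and q are the roots of t² − 1150t + 330481 = 0.
Discriminant: 1150² − 4·330481 = 1322500 − 1321924 = 576; √576 = 24.
q = (1150 − 24)/2 = 563, p = (1150 + 24)/2 = 587.
Check: 563 · 587 = 330481.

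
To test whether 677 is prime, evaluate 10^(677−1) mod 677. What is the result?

1

10^1 ≡ 10 (mod 677)
10^2 ≡ 10^2 = 100 ≡ 100 (mod 677)
10^4 ≡ 100^2 = 10000 ≡ 522 (mod 677)
10^8 ≡ 522^2 = 272484 ≡ 330 (mod 677)
10^16 ≡ 330^2 = 108900 ≡ 580 (mod 677)
10^32 ≡ 580^2 = 336400 ≡ 608 (mod 677)
10^64 ≡ 608^2 = 369664 ≡ 22 (mod 677)
10^128 ≡ 22^2 = 484 ≡ 484 (mod 677)
10^256 ≡ 484^2 = 234256 ≡ 14 (mod 677)
10^512 ≡ 14^2 = 196 ≡ 196 (mod 677)
676 = 512 + 128 + 32 + 4 in binary powers of 2.
So 10^676 ≡ 196 · 484 · 608 · 522 ≡ 1 (mod 677).
Since the result is 1, base 10 gives no evidence that 677 is composite.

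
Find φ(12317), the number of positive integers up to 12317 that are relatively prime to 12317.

Factor: 12317 = 109 · 113.
φ(12317) = (109−1) · (113−1) = 108 · 112 = 12096.

12096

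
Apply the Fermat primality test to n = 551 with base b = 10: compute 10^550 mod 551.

237

10^1 ≡ 10 (mod 551)
10^2 ≡ 10^2 = 100 ≡ 100 (mod 551)
10^4 ≡ 100^2 = 10000 ≡ 82 (mod 551)
10^8 ≡ 82^2 = 6724 ≡ 112 (mod 551)
10^16 ≡ 112^2 = 12544 ≡ 422 (mod 551)
10^32 ≡ 422^2 = 178084 ≡ 111 (mod 551)
10^64 ≡ 111^2 = 12321 ≡ 199 (mod 551)
10^128 ≡ 199^2 = 39601 ≡ 480 (mod 551)
10^256 ≡ 480^2 = 230400 ≡ 82 (mod 551)
10^512 ≡ 82^2 = 6724 ≡ 112 (mod 551)
550 = 512 + 32 + 4 + 2 in binary powers of 2.
So 10^550 ≡ 112 · 111 · 82 · 100 ≡ 237 (mod 551).
Since 237 ≠ 1, base 10 is a Fermat witness: 551 is composite.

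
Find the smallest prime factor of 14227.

41

14227 is odd.
Digit sum 16, not divisible by 3.
Ends in 7: not divisible by 5.
7: 14227 = 7·2032 + 3
11: 14227 = 11·1293 + 4
13: 14227 = 13·1094 + 5
17: 14227 = 17·836 + 15
19: 14227 = 19·748 + 15
23: 14227 = 23·618 + 13
29: 14227 = 29·490 + 17
31: 14227 = 31·458 + 29
37: 14227 = 37·384 + 19
41: 14227 = 41·347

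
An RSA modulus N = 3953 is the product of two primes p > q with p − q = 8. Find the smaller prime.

59

Since p = q + 8, we have 3953 = q(q + 8), so q² + 8q − 3953 = 0.
Discriminant: 8² + 4·3953 = 64 + 15812 = 15876; √15876 = 126.
q = (−8 + 126)/2 = 59, and p = q + 8 = 67.
Check: 59 · 67 = 3953.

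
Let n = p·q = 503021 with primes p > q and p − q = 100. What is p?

Since p = q + 100, we have 503021 = q(q + 100), so q² + 100q − 503021 = 0.
Discriminant: 100² + 4·503021 = 10000 + 2012084 = 2022084; √2022084 = 1422.
q = (−100 + 1422)/2 = 661, and p = q + 100 = 761.
Check: 661 · 761 = 503021.

761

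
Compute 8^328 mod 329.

260

8^1 ≡ 8 (mod 329)
8^2 ≡ 8^2 = 64 ≡ 64 (mod 329)
8^4 ≡ 64^2 = 4096 ≡ 148 (mod 329)
8^8 ≡ 148^2 = 21904 ≡ 190 (mod 329)
8^16 ≡ 190^2 = 36100 ≡ 239 (mod 329)
8^32 ≡ 239^2 = 57121 ≡ 204 (mod 329)
8^64 ≡ 204^2 = 41616 ≡ 162 (mod 329)
8^128 ≡ 162^2 = 26244 ≡ 253 (mod 329)
8^256 ≡ 253^2 = 64009 ≡ 183 (mod 329)
328 = 256 + 64 + 8 in binary powers of 2.
So 8^328 ≡ 183 · 162 · 190 ≡ 260 (mod 329).
Since 260 ≠ 1, base 8 is a Fermat witness: 329 is composite.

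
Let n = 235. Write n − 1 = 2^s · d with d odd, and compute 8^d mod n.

235 − 1 = 234 = 2^1 · 117, so d = 117.
8^1 ≡ 8 (mod 235)
8^2 ≡ 8^2 = 64 ≡ 64 (mod 235)
8^4 ≡ 64^2 = 4096 ≡ 101 (mod 235)
8^8 ≡ 101^2 = 10201 ≡ 96 (mod 235)
8^16 ≡ 96^2 = 9216 ≡ 51 (mod 235)
8^32 ≡ 51^2 = 2601 ≡ 16 (mod 235)
8^64 ≡ 16^2 = 256 ≡ 21 (mod 235)
117 = 64 + 32 + 16 + 4 + 1 in binary powers of 2.
So 8^117 ≡ 21 · 16 · 51 · 101 · 8 ≡ 158 (mod 235).
Squaring chain: 158; never reaches −1, so base 8 is a Miller–Rabin witness that 235 is composite.

158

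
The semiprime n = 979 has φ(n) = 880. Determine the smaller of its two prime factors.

11

φ(n) = (p−1)(q−1) = n − (p+q) + 1, so p + q = 979 − 880 + 1 = 100.
p and q are the roots of t² − 100t + 979 = 0.
Discriminant: 100² − 4·979 = 10000 − 3916 = 6084; √6084 = 78.
q = (100 − 78)/2 = 11, p = (100 + 78)/2 = 89.
Check: 11 · 89 = 979.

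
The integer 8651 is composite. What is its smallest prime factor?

41

8651 is odd.
Digit sum 20, not divisible by 3.
Ends in 1: not divisible by 5.
7: 8651 = 7·1235 + 6
11: 8651 = 11·786 + 5
13: 8651 = 13·665 + 6
17: 8651 = 17·508 + 15
19: 8651 = 19·455 + 6
23: 8651 = 23·376 + 3
29: 8651 = 29·298 + 9
31: 8651 = 31·279 + 2
37: 8651 = 37·233 + 30
41: 8651 = 41·211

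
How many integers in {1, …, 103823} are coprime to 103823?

101614

Factor: 103823 = 47^3.
φ(103823) = 47^2·(47−1) = 101614.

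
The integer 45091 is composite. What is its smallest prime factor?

45091 is odd.
Digit sum 19, not divisible by 3.
Ends in 1: not divisible by 5.
7: 45091 = 7·6441 + 4
11: 45091 = 11·4099 + 2
13: 45091 = 13·3468 + 7
17: 45091 = 17·2652 + 7
19: 45091 = 19·2373 + 4
23: 45091 = 23·1960 + 11
29: 45091 = 29·1554 + 25
31: 45091 = 31·1454 + 17
37: 45091 = 37·1218 + 25
41: 45091 = 41·1099 + 32
43: 45091 = 43·1048 + 27
47: 45091 = 47·959 + 18
53: 45091 = 53·850 + 41
59: 45091 = 59·764 + 15
61: 45091 = 61·739 + 12
67: 45091 = 67·673

67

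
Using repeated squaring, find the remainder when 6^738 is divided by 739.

1

6^1 ≡ 6 (mod 739)
6^2 ≡ 6^2 = 36 ≡ 36 (mod 739)
6^4 ≡ 36^2 = 1296 ≡ 557 (mod 739)
6^8 ≡ 557^2 = 310249 ≡ 608 (mod 739)
6^16 ≡ 608^2 = 369664 ≡ 164 (mod 739)
6^32 ≡ 164^2 = 26896 ≡ 292 (mod 739)
6^64 ≡ 292^2 = 85264 ≡ 279 (mod 739)
6^128 ≡ 279^2 = 77841 ≡ 246 (mod 739)
6^256 ≡ 246^2 = 60516 ≡ 657 (mod 739)
6^512 ≡ 657^2 = 431649 ≡ 73 (mod 739)
738 = 512 + 128 + 64 + 32 + 2 in binary powers of 2.
So 6^738 ≡ 73 · 246 · 279 · 292 · 36 ≡ 1 (mod 739).
Since the result is 1, base 6 gives no evidence that 739 is composite.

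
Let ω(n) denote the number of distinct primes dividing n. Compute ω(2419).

2

2419 = 41 · 59
2419 = 41 · 59, which has 2 distinct prime factors.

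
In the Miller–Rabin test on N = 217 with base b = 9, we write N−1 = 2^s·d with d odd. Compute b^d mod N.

64

217 − 1 = 216 = 2^3 · 27, so d = 27.
9^1 ≡ 9 (mod 217)
9^2 ≡ 9^2 = 81 ≡ 81 (mod 217)
9^4 ≡ 81^2 = 6561 ≡ 51 (mod 217)
9^8 ≡ 51^2 = 2601 ≡ 214 (mod 217)
9^16 ≡ 214^2 = 45796 ≡ 9 (mod 217)
27 = 16 + 8 + 2 + 1 in binary powers of 2.
So 9^27 ≡ 9 · 214 · 81 · 9 ≡ 64 (mod 217).
Squaring chain: 64 → 190 → 78; never reaches −1, so base 9 is a Miller–Rabin witness that 217 is composite.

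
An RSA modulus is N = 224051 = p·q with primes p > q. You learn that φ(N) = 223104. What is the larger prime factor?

φ(n) = (p−1)(q−1) = n − (p+q) + 1, so p + q = 224051 − 223104 + 1 = 948.
p and q are the roots of t² − 948t + 224051 = 0.
Discriminant: 948² − 4·224051 = 898704 − 896204 = 2500; √2500 = 50.
q = (948 − 50)/2 = 449, p = (948 + 50)/2 = 499.
Check: 449 · 499 = 224051.

499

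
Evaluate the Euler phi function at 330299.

314496

Factor: 330299 = 37 · 79 · 113.
φ(330299) = (37−1) · (79−1) · (113−1) = 36 · 78 · 112 = 314496.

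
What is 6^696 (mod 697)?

305

6^1 ≡ 6 (mod 697)
6^2 ≡ 6^2 = 36 ≡ 36 (mod 697)
6^4 ≡ 36^2 = 1296 ≡ 599 (mod 697)
6^8 ≡ 599^2 = 358801 ≡ 543 (mod 697)
6^16 ≡ 543^2 = 294849 ≡ 18 (mod 697)
6^32 ≡ 18^2 = 324 ≡ 324 (mod 697)
6^64 ≡ 324^2 = 104976 ≡ 426 (mod 697)
6^128 ≡ 426^2 = 181476 ≡ 256 (mod 697)
6^256 ≡ 256^2 = 65536 ≡ 18 (mod 697)
6^512 ≡ 18^2 = 324 ≡ 324 (mod 697)
696 = 512 + 128 + 32 + 16 + 8 in binary powers of 2.
So 6^696 ≡ 324 · 256 · 324 · 18 · 543 ≡ 305 (mod 697).
Since 305 ≠ 1, base 6 is a Fermat witness: 697 is composite.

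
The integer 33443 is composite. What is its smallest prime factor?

33443 is odd.
Digit sum 17, not divisible by 3.
Ends in 3: not divisible by 5.
7: 33443 = 7·4777 + 4
11: 33443 = 11·3040 + 3
13: 33443 = 13·2572 + 7
17: 33443 = 17·1967 + 4
19: 33443 = 19·1760 + 3
23: 33443 = 23·1454 + 1
29: 33443 = 29·1153 + 6
31: 33443 = 31·1078 + 25
37: 33443 = 37·903 + 32
41: 33443 = 41·815 + 28
43: 33443 = 43·777 + 32
47: 33443 = 47·711 + 26
53: 33443 = 53·631

53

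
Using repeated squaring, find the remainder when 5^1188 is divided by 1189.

674

5^1 ≡ 5 (mod 1189)
5^2 ≡ 5^2 = 25 ≡ 25 (mod 1189)
5^4 ≡ 25^2 = 625 ≡ 625 (mod 1189)
5^8 ≡ 625^2 = 390625 ≡ 633 (mod 1189)
5^16 ≡ 633^2 = 400689 ≡ 1185 (mod 1189)
5^32 ≡ 1185^2 = 1404225 ≡ 16 (mod 1189)
5^64 ≡ 16^2 = 256 ≡ 256 (mod 1189)
5^128 ≡ 256^2 = 65536 ≡ 141 (mod 1189)
5^256 ≡ 141^2 = 19881 ≡ 857 (mod 1189)
5^512 ≡ 857^2 = 734449 ≡ 836 (mod 1189)
5^1024 ≡ 836^2 = 698896 ≡ 953 (mod 1189)
1188 = 1024 + 128 + 32 + 4 in binary powers of 2.
So 5^1188 ≡ 953 · 141 · 16 · 625 ≡ 674 (mod 1189).
Since 674 ≠ 1, base 5 is a Fermat witness: 1189 is composite.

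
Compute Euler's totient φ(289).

Factor: 289 = 17^2.
φ(289) = 17^1·(17−1) = 272.

272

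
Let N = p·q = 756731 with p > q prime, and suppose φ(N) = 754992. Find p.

φ(n) = (p−1)(q−1) = n − (p+q) + 1, so p + q = 756731 − 754992 + 1 = 1740.
p and q are the roots of t² − 1740t + 756731 = 0.
Discriminant: 1740² − 4·756731 = 3027600 − 3026924 = 676; √676 = 26.
q = (1740 − 26)/2 = 857, p = (1740 + 26)/2 = 883.
Check: 857 · 883 = 756731.

883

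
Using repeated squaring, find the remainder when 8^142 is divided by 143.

8^1 ≡ 8 (mod 143)
8^2 ≡ 8^2 = 64 ≡ 64 (mod 143)
8^4 ≡ 64^2 = 4096 ≡ 92 (mod 143)
8^8 ≡ 92^2 = 8464 ≡ 27 (mod 143)
8^16 ≡ 27^2 = 729 ≡ 14 (mod 143)
8^32 ≡ 14^2 = 196 ≡ 53 (mod 143)
8^64 ≡ 53^2 = 2809 ≡ 92 (mod 143)
8^128 ≡ 92^2 = 8464 ≡ 27 (mod 143)
142 = 128 + 8 + 4 + 2 in binary powers of 2.
So 8^142 ≡ 27 · 27 · 92 · 64 ≡ 64 (mod 143).
Since 64 ≠ 1, base 8 is a Fermat witness: 143 is composite.

64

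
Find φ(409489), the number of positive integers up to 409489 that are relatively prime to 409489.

391776

Factor: 409489 = 43 · 89 · 107.
φ(409489) = (43−1) · (89−1) · (107−1) = 42 · 88 · 106 = 391776.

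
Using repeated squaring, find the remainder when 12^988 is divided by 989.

418

12^1 ≡ 12 (mod 989)
12^2 ≡ 12^2 = 144 ≡ 144 (mod 989)
12^4 ≡ 144^2 = 20736 ≡ 956 (mod 989)
12^8 ≡ 956^2 = 913936 ≡ 100 (mod 989)
12^16 ≡ 100^2 = 10000 ≡ 110 (mod 989)
12^32 ≡ 110^2 = 12100 ≡ 232 (mod 989)
12^64 ≡ 232^2 = 53824 ≡ 418 (mod 989)
12^128 ≡ 418^2 = 174724 ≡ 660 (mod 989)
12^256 ≡ 660^2 = 435600 ≡ 440 (mod 989)
12^512 ≡ 440^2 = 193600 ≡ 745 (mod 989)
988 = 512 + 256 + 128 + 64 + 16 + 8 + 4 in binary powers of 2.
So 12^988 ≡ 745 · 440 · 660 · 418 · 110 · 100 · 956 ≡ 418 (mod 989).
Since 418 ≠ 1, base 12 is a Fermat witness: 989 is composite.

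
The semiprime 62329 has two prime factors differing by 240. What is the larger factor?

Since p = q + 240, we have 62329 = q(q + 240), so q² + 240q − 62329 = 0.
Discriminant: 240² + 4·62329 = 57600 + 249316 = 306916; √306916 = 554.
q = (−240 + 554)/2 = 157, and p = q + 240 = 397.
Check: 157 · 397 = 62329.

397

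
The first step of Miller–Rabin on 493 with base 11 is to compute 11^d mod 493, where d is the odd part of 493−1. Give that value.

97

493 − 1 = 492 = 2^2 · 123, so d = 123.
11^1 ≡ 11 (mod 493)
11^2 ≡ 11^2 = 121 ≡ 121 (mod 493)
11^4 ≡ 121^2 = 14641 ≡ 344 (mod 493)
11^8 ≡ 344^2 = 118336 ≡ 16 (mod 493)
11^16 ≡ 16^2 = 256 ≡ 256 (mod 493)
11^32 ≡ 256^2 = 65536 ≡ 460 (mod 493)
11^64 ≡ 460^2 = 211600 ≡ 103 (mod 493)
123 = 64 + 32 + 16 + 8 + 2 + 1 in binary powers of 2.
So 11^123 ≡ 103 · 460 · 256 · 16 · 121 · 11 ≡ 97 (mod 493).
Squaring chain: 97 → 42; never reaches −1, so base 11 is a Miller–Rabin witness that 493 is composite.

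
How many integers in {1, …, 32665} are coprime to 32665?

Factor: 32665 = 5 · 47 · 139.
φ(32665) = (5−1) · (47−1) · (139−1) = 4 · 46 · 138 = 25392.

25392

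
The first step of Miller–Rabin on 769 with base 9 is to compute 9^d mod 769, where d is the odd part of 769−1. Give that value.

729

769 − 1 = 768 = 2^8 · 3, so d = 3.
9^1 ≡ 9 (mod 769)
9^2 ≡ 9^2 = 81 ≡ 81 (mod 769)
3 = 2 + 1 in binary powers of 2.
So 9^3 ≡ 81 · 9 ≡ 729 (mod 769).
Squaring chain: 729 → 62 → 768 → 1 → 1 → 1 → 1 → 1; reaches −1, so base 9 does not prove 769 composite.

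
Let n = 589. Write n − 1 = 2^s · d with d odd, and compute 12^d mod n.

151

589 − 1 = 588 = 2^2 · 147, so d = 147.
12^1 ≡ 12 (mod 589)
12^2 ≡ 12^2 = 144 ≡ 144 (mod 589)
12^4 ≡ 144^2 = 20736 ≡ 121 (mod 589)
12^8 ≡ 121^2 = 14641 ≡ 505 (mod 589)
12^16 ≡ 505^2 = 255025 ≡ 577 (mod 589)
12^32 ≡ 577^2 = 332929 ≡ 144 (mod 589)
12^64 ≡ 144^2 = 20736 ≡ 121 (mod 589)
12^128 ≡ 121^2 = 14641 ≡ 505 (mod 589)
147 = 128 + 16 + 2 + 1 in binary powers of 2.
So 12^147 ≡ 505 · 577 · 144 · 12 ≡ 151 (mod 589).
Squaring chain: 151 → 419; never reaches −1, so base 12 is a Miller–Rabin witness that 589 is composite.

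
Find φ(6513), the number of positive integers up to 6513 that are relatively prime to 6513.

3984

Factor: 6513 = 3 · 13 · 167.
φ(6513) = (3−1) · (13−1) · (167−1) = 2 · 12 · 166 = 3984.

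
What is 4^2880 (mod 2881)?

4^1 ≡ 4 (mod 2881)
4^2 ≡ 4^2 = 16 ≡ 16 (mod 2881)
4^4 ≡ 16^2 = 256 ≡ 256 (mod 2881)
4^8 ≡ 256^2 = 65536 ≡ 2154 (mod 2881)
4^16 ≡ 2154^2 = 4639716 ≡ 1306 (mod 2881)
4^32 ≡ 1306^2 = 1705636 ≡ 84 (mod 2881)
4^64 ≡ 84^2 = 7056 ≡ 1294 (mod 2881)
4^128 ≡ 1294^2 = 1674436 ≡ 575 (mod 2881)
4^256 ≡ 575^2 = 330625 ≡ 2191 (mod 2881)
4^512 ≡ 2191^2 = 4800481 ≡ 735 (mod 2881)
4^1024 ≡ 735^2 = 540225 ≡ 1478 (mod 2881)
4^2048 ≡ 1478^2 = 2184484 ≡ 686 (mod 2881)
2880 = 2048 + 512 + 256 + 64 in binary powers of 2.
So 4^2880 ≡ 686 · 735 · 2191 · 1294 ≡ 107 (mod 2881).
Since 107 ≠ 1, base 4 is a Fermat witness: 2881 is composite.

107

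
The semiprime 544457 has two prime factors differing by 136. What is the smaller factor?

Since p = q + 136, we have 544457 = q(q + 136), so q² + 136q − 544457 = 0.
Discriminant: 136² + 4·544457 = 18496 + 2177828 = 2196324; √2196324 = 1482.
q = (−136 + 1482)/2 = 673, and p = q + 136 = 809.
Check: 673 · 809 = 544457.

673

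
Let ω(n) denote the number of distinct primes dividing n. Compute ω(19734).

19734 = 2 · 9867
9867 = 3 · 3289
3289 = 11 · 299
299 = 13 · 23
19734 = 2 · 3 · 11 · 13 · 23, which has 5 distinct prime factors.

5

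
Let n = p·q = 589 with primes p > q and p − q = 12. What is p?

Since p = q + 12, we have 589 = q(q + 12), so q² + 12q − 589 = 0.
Discriminant: 12² + 4·589 = 144 + 2356 = 2500; √2500 = 50.
q = (−12 + 50)/2 = 19, and p = q + 12 = 31.
Check: 19 · 31 = 589.

31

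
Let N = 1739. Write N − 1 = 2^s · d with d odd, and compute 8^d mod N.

726

1739 − 1 = 1738 = 2^1 · 869, so d = 869.
8^1 ≡ 8 (mod 1739)
8^2 ≡ 8^2 = 64 ≡ 64 (mod 1739)
8^4 ≡ 64^2 = 4096 ≡ 618 (mod 1739)
8^8 ≡ 618^2 = 381924 ≡ 1083 (mod 1739)
8^16 ≡ 1083^2 = 1172889 ≡ 803 (mod 1739)
8^32 ≡ 803^2 = 644809 ≡ 1379 (mod 1739)
8^64 ≡ 1379^2 = 1901641 ≡ 914 (mod 1739)
8^128 ≡ 914^2 = 835396 ≡ 676 (mod 1739)
8^256 ≡ 676^2 = 456976 ≡ 1358 (mod 1739)
8^512 ≡ 1358^2 = 1844164 ≡ 824 (mod 1739)
869 = 512 + 256 + 64 + 32 + 4 + 1 in binary powers of 2.
So 8^869 ≡ 824 · 1358 · 914 · 1379 · 618 · 8 ≡ 726 (mod 1739).
Squaring chain: 726; never reaches −1, so base 8 is a Miller–Rabin witness that 1739 is composite.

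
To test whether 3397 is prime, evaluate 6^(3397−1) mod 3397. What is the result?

6^1 ≡ 6 (mod 3397)
6^2 ≡ 6^2 = 36 ≡ 36 (mod 3397)
6^4 ≡ 36^2 = 1296 ≡ 1296 (mod 3397)
6^8 ≡ 1296^2 = 1679616 ≡ 1498 (mod 3397)
6^16 ≡ 1498^2 = 2244004 ≡ 1984 (mod 3397)
6^32 ≡ 1984^2 = 3936256 ≡ 2530 (mod 3397)
6^64 ≡ 2530^2 = 6400900 ≡ 952 (mod 3397)
6^128 ≡ 952^2 = 906304 ≡ 2702 (mod 3397)
6^256 ≡ 2702^2 = 7300804 ≡ 651 (mod 3397)
6^512 ≡ 651^2 = 423801 ≡ 2573 (mod 3397)
6^1024 ≡ 2573^2 = 6620329 ≡ 2973 (mod 3397)
6^2048 ≡ 2973^2 = 8838729 ≡ 3132 (mod 3397)
3396 = 2048 + 1024 + 256 + 64 + 4 in binary powers of 2.
So 6^3396 ≡ 3132 · 2973 · 651 · 952 · 1296 ≡ 732 (mod 3397).
Since 732 ≠ 1, base 6 is a Fermat witness: 3397 is composite.

732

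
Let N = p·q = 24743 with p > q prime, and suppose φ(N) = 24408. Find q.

109

φ(n) = (p−1)(q−1) = n − (p+q) + 1, so p + q = 24743 − 24408 + 1 = 336.
p and q are the roots of t² − 336t + 24743 = 0.
Discriminant: 336² − 4·24743 = 112896 − 98972 = 13924; √13924 = 118.
q = (336 − 118)/2 = 109, p = (336 + 118)/2 = 227.
Check: 109 · 227 = 24743.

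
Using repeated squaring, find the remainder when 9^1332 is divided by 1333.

9^1 ≡ 9 (mod 1333)
9^2 ≡ 9^2 = 81 ≡ 81 (mod 1333)
9^4 ≡ 81^2 = 6561 ≡ 1229 (mod 1333)
9^8 ≡ 1229^2 = 1510441 ≡ 152 (mod 1333)
9^16 ≡ 152^2 = 23104 ≡ 443 (mod 1333)
9^32 ≡ 443^2 = 196249 ≡ 298 (mod 1333)
9^64 ≡ 298^2 = 88804 ≡ 826 (mod 1333)
9^128 ≡ 826^2 = 682276 ≡ 1113 (mod 1333)
9^256 ≡ 1113^2 = 1238769 ≡ 412 (mod 1333)
9^512 ≡ 412^2 = 169744 ≡ 453 (mod 1333)
9^1024 ≡ 453^2 = 205209 ≡ 1260 (mod 1333)
1332 = 1024 + 256 + 32 + 16 + 4 in binary powers of 2.
So 9^1332 ≡ 1260 · 412 · 298 · 443 · 1229 ≡ 250 (mod 1333).
Since 250 ≠ 1, base 9 is a Fermat witness: 1333 is composite.

250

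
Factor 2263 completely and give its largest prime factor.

2263 = 31 · 73
73 is prime.
So 2263 = 31 · 73; the largest prime factor is 73.

73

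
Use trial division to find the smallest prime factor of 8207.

8207 is odd.
Digit sum 17, not divisible by 3.
Ends in 7: not divisible by 5.
7: 8207 = 7·1172 + 3
11: 8207 = 11·746 + 1
13: 8207 = 13·631 + 4
17: 8207 = 17·482 + 13
19: 8207 = 19·431 + 18
23: 8207 = 23·356 + 19
29: 8207 = 29·283

29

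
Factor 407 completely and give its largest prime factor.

37

407 = 11 · 37
37 is prime.
So 407 = 11 · 37; the largest prime factor is 37.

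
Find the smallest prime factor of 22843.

22843 is odd.
Digit sum 19, not divisible by 3.
Ends in 3: not divisible by 5.
7: 22843 = 7·3263 + 2
11: 22843 = 11·2076 + 7
13: 22843 = 13·1757 + 2
17: 22843 = 17·1343 + 12
19: 22843 = 19·1202 + 5
23: 22843 = 23·993 + 4
29: 22843 = 29·787 + 20
31: 22843 = 31·736 + 27
37: 22843 = 37·617 + 14
41: 22843 = 41·557 + 6
43: 22843 = 43·531 + 10
47: 22843 = 47·486 + 1
53: 22843 = 53·431

53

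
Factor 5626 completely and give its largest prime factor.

5626 = 2 · 2813
2813 = 29 · 97
97 is prime.
So 5626 = 2 · 29 · 97; the largest prime factor is 97.

97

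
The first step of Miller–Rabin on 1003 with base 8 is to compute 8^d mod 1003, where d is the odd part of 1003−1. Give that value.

1003 − 1 = 1002 = 2^1 · 501, so d = 501.
8^1 ≡ 8 (mod 1003)
8^2 ≡ 8^2 = 64 ≡ 64 (mod 1003)
8^4 ≡ 64^2 = 4096 ≡ 84 (mod 1003)
8^8 ≡ 84^2 = 7056 ≡ 35 (mod 1003)
8^16 ≡ 35^2 = 1225 ≡ 222 (mod 1003)
8^32 ≡ 222^2 = 49284 ≡ 137 (mod 1003)
8^64 ≡ 137^2 = 18769 ≡ 715 (mod 1003)
8^128 ≡ 715^2 = 511225 ≡ 698 (mod 1003)
8^256 ≡ 698^2 = 487204 ≡ 749 (mod 1003)
501 = 256 + 128 + 64 + 32 + 16 + 4 + 1 in binary powers of 2.
So 8^501 ≡ 749 · 698 · 715 · 137 · 222 · 84 · 8 ≡ 791 (mod 1003).
Squaring chain: 791; never reaches −1, so base 8 is a Miller–Rabin witness that 1003 is composite.

791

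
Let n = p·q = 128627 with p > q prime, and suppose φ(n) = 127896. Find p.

439

φ(n) = (p−1)(q−1) = n − (p+q) + 1, so p + q = 128627 − 127896 + 1 = 732.
p and q are the roots of t² − 732t + 128627 = 0.
Discriminant: 732² − 4·128627 = 535824 − 514508 = 21316; √21316 = 146.
q = (732 − 146)/2 = 293, p = (732 + 146)/2 = 439.
Check: 293 · 439 = 128627.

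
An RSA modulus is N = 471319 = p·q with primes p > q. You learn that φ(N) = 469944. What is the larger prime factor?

733

φ(n) = (p−1)(q−1) = n − (p+q) + 1, so p + q = 471319 − 469944 + 1 = 1376.
p and q are the roots of t² − 1376t + 471319 = 0.
Discriminant: 1376² − 4·471319 = 1893376 − 1885276 = 8100; √8100 = 90.
q = (1376 − 90)/2 = 643, p = (1376 + 90)/2 = 733.
Check: 643 · 733 = 471319.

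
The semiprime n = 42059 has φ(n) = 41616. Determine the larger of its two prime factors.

φ(n) = (p−1)(q−1) = n − (p+q) + 1, so p + q = 42059 − 41616 + 1 = 444.
p and q are the roots of t² − 444t + 42059 = 0.
Discriminant: 444² − 4·42059 = 197136 − 168236 = 28900; √28900 = 170.
q = (444 − 170)/2 = 137, p = (444 + 170)/2 = 307.
Check: 137 · 307 = 42059.

307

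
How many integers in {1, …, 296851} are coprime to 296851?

Factor: 296851 = 37 · 71 · 113.
φ(296851) = (37−1) · (71−1) · (113−1) = 36 · 70 · 112 = 282240.

282240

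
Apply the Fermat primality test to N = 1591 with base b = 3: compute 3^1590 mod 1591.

3^1 ≡ 3 (mod 1591)
3^2 ≡ 3^2 = 9 ≡ 9 (mod 1591)
3^4 ≡ 9^2 = 81 ≡ 81 (mod 1591)
3^8 ≡ 81^2 = 6561 ≡ 197 (mod 1591)
3^16 ≡ 197^2 = 38809 ≡ 625 (mod 1591)
3^32 ≡ 625^2 = 390625 ≡ 830 (mod 1591)
3^64 ≡ 830^2 = 688900 ≡ 1588 (mod 1591)
3^128 ≡ 1588^2 = 2521744 ≡ 9 (mod 1591)
3^256 ≡ 9^2 = 81 ≡ 81 (mod 1591)
3^512 ≡ 81^2 = 6561 ≡ 197 (mod 1591)
3^1024 ≡ 197^2 = 38809 ≡ 625 (mod 1591)
1590 = 1024 + 512 + 32 + 16 + 4 + 2 in binary powers of 2.
So 3^1590 ≡ 625 · 197 · 830 · 625 · 81 · 9 ≡ 322 (mod 1591).
Since 322 ≠ 1, base 3 is a Fermat witness: 1591 is composite.

322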